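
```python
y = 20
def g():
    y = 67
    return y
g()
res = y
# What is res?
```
20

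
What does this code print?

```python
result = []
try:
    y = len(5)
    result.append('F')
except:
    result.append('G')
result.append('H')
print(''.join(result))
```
GH

Exception raised in try, caught by bare except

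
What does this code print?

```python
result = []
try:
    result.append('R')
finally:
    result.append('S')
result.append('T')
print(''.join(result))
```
RST

try/finally without except, no exception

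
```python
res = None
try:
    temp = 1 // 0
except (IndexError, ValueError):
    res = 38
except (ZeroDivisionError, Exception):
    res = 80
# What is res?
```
80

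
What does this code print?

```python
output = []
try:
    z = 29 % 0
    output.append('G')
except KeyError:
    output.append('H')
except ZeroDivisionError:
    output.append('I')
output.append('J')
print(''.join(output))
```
IJ

ZeroDivisionError is caught by its specific handler, not KeyError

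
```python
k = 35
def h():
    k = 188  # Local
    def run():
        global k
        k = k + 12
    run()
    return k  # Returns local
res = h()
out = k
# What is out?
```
47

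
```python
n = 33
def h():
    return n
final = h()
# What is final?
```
33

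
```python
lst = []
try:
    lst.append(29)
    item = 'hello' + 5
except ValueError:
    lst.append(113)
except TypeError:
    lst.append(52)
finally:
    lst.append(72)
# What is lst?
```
[29, 52, 72]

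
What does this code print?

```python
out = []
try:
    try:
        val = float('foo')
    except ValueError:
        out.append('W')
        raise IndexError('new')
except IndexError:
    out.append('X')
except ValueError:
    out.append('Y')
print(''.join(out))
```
WX

New IndexError raised, caught by outer IndexError handler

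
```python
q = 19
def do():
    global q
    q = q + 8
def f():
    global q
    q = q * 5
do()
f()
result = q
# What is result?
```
135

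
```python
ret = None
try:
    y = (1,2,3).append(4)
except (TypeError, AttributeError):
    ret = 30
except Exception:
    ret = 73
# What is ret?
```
30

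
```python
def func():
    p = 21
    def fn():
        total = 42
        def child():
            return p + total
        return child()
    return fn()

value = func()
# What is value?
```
63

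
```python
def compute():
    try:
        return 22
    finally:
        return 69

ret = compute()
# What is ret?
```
69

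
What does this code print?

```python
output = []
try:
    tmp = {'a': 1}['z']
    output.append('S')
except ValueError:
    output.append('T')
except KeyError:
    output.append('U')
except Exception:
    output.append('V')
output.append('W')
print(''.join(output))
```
UW

KeyError matches before generic Exception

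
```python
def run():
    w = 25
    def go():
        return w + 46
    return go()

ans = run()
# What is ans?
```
71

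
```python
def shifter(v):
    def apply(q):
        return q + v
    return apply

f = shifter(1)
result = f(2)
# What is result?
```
3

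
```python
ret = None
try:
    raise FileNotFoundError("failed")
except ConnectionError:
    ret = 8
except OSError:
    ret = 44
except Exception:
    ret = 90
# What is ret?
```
44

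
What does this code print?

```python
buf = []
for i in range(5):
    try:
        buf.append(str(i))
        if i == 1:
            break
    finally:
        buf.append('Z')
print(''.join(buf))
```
0Z1Z

finally runs even when breaking out of loop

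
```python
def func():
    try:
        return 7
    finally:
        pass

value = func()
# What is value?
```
7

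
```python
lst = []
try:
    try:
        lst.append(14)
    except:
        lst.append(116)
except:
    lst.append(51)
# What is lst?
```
[14]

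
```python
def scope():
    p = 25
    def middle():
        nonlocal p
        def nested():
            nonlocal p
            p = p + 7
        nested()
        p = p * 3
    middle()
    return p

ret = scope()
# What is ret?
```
96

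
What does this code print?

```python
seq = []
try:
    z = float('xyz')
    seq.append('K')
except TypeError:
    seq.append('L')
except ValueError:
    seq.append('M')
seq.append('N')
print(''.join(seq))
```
MN

ValueError is caught by its specific handler, not TypeError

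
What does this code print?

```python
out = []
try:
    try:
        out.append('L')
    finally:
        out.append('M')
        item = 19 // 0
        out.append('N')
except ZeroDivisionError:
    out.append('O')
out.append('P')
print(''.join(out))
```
LMOP

Exception in inner finally caught by outer except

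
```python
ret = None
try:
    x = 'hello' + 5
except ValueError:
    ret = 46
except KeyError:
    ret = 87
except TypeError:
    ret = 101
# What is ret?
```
101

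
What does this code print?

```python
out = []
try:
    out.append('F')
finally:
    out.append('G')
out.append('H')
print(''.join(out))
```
FGH

try/finally without except, no exception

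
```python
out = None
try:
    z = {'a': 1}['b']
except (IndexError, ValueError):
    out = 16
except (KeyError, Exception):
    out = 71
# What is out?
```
71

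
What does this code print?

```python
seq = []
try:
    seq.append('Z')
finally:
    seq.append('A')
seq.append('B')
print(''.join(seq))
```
ZAB

try/finally without except, no exception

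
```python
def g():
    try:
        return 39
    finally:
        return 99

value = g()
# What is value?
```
99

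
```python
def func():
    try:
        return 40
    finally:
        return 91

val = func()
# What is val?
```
91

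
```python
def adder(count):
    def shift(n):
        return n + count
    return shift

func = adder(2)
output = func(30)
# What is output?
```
32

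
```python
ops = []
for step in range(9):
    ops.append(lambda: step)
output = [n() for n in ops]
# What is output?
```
[8, 8, 8, 8, 8, 8, 8, 8, 8]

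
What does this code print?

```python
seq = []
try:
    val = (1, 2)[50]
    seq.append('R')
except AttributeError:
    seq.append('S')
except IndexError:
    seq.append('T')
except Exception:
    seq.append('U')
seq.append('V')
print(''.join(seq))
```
TV

IndexError matches before generic Exception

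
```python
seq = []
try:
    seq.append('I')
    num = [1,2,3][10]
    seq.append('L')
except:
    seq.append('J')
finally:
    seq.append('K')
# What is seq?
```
['I', 'J', 'K']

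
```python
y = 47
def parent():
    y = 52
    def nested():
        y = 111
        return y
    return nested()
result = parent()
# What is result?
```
111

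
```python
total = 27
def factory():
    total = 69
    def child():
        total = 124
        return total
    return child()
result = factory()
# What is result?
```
124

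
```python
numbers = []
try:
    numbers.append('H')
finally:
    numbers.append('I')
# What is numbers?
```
['H', 'I']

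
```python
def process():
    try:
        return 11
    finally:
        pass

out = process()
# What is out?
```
11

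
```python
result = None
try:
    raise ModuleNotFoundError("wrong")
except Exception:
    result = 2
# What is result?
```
2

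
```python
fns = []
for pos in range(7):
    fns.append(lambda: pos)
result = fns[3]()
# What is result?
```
6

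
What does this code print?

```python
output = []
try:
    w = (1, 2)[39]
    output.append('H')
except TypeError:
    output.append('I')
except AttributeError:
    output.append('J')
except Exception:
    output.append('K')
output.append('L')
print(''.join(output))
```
KL

IndexError not specifically caught, falls to Exception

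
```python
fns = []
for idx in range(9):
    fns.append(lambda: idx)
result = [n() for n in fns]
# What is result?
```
[8, 8, 8, 8, 8, 8, 8, 8, 8]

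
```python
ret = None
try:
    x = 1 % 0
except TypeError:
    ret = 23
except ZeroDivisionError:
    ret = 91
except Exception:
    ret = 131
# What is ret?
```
91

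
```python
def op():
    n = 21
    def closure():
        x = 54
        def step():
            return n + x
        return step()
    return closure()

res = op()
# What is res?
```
75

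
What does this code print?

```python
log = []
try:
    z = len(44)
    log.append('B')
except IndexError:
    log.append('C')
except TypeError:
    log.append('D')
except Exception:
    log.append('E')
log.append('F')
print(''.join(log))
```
DF

TypeError matches before generic Exception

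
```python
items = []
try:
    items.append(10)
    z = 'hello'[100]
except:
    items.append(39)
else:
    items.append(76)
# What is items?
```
[10, 39]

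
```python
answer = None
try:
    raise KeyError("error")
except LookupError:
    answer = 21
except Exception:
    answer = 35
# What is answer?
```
21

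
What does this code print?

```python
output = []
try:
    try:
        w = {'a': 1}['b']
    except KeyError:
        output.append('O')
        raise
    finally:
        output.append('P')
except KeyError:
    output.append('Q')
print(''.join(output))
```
OPQ

finally runs before re-raised exception propagates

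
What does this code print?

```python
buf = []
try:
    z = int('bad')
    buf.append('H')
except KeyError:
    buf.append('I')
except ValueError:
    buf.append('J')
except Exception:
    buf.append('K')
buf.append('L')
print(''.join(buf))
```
JL

ValueError matches before generic Exception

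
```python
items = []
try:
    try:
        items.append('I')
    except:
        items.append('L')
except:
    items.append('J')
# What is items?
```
['I']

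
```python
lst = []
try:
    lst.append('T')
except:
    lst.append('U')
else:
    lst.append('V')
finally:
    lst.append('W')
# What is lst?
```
['T', 'V', 'W']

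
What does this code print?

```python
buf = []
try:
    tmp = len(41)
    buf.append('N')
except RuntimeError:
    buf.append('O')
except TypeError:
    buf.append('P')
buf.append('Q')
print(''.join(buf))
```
PQ

TypeError is caught by its specific handler, not RuntimeError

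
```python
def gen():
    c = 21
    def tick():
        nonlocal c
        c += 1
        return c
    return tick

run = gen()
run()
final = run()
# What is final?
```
23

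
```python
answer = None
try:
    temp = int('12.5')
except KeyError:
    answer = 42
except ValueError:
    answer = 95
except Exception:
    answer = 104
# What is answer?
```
95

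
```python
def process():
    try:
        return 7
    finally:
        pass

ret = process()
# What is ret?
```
7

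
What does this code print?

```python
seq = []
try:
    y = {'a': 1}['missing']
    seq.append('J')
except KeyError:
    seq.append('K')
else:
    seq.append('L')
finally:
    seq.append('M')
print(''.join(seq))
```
KM

Exception: except runs, else skipped, finally runs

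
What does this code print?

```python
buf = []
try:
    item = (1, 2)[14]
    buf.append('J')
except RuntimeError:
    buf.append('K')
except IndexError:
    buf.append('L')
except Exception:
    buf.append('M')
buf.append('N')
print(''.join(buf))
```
LN

IndexError matches before generic Exception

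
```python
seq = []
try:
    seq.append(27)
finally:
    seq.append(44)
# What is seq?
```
[27, 44]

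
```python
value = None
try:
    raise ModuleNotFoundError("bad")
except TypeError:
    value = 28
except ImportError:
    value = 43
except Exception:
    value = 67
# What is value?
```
43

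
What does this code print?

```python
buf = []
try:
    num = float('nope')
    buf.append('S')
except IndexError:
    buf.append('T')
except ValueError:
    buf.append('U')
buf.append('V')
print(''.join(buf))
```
UV

ValueError is caught by its specific handler, not IndexError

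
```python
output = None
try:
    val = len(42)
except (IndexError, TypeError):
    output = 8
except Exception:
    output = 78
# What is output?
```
8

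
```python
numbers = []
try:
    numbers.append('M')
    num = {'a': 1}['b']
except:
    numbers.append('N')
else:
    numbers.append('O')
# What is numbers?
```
['M', 'N']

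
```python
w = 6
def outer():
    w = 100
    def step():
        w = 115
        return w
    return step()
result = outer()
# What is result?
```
115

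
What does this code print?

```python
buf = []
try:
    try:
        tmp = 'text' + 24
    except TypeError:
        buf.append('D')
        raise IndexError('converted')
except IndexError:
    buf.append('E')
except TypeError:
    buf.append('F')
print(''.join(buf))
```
DE

New IndexError raised, caught by outer IndexError handler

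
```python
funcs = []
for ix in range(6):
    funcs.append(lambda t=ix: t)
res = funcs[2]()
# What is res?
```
2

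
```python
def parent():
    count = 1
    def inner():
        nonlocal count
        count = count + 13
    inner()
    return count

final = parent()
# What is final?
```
14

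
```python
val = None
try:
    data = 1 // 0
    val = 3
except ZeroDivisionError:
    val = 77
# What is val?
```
77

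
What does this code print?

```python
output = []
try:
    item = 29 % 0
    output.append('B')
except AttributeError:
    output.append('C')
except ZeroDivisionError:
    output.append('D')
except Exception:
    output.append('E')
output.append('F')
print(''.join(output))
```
DF

ZeroDivisionError matches before generic Exception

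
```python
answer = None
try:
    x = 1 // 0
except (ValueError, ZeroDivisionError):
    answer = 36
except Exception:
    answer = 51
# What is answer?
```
36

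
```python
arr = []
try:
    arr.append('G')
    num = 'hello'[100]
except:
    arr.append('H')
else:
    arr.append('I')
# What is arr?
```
['G', 'H']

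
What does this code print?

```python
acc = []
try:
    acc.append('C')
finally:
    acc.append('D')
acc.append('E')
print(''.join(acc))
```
CDE

try/finally without except, no exception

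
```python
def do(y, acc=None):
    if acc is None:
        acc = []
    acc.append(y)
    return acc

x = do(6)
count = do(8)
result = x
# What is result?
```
[6]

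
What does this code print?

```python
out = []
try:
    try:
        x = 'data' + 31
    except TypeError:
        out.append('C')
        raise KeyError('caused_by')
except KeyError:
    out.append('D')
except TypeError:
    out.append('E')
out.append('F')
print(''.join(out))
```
CDF

KeyError raised and caught, original TypeError not re-raised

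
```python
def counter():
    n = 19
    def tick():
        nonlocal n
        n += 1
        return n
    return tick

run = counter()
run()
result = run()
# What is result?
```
21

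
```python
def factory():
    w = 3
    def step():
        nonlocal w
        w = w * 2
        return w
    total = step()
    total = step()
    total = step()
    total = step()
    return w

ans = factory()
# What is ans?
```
48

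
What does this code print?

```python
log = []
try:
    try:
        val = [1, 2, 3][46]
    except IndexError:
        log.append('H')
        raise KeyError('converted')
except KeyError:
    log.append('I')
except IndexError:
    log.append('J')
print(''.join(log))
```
HI

New KeyError raised, caught by outer KeyError handler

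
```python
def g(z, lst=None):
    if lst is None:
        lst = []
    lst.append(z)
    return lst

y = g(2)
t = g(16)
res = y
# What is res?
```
[2]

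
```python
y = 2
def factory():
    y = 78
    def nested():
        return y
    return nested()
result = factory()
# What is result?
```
78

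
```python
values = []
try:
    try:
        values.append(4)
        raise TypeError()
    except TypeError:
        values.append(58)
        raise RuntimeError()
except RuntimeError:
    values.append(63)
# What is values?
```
[4, 58, 63]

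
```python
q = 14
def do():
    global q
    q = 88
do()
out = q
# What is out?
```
88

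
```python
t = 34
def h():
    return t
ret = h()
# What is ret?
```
34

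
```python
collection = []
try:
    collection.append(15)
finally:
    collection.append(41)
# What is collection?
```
[15, 41]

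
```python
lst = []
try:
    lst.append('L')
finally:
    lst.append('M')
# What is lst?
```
['L', 'M']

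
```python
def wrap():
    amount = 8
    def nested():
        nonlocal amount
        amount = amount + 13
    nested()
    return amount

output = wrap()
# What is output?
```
21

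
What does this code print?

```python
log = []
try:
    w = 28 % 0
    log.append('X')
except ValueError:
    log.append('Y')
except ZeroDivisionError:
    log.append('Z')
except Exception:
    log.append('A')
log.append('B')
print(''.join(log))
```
ZB

ZeroDivisionError matches before generic Exception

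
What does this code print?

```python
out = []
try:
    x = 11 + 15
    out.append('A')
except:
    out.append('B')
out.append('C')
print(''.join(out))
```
AC

No exception, try block completes normally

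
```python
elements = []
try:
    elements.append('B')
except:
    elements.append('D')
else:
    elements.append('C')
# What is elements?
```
['B', 'C']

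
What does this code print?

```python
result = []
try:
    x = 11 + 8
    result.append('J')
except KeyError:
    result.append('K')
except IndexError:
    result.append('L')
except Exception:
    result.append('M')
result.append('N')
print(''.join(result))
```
JN

No exception, try block completes normally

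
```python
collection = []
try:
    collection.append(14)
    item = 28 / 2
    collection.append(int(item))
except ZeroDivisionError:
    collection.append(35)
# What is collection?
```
[14, 14]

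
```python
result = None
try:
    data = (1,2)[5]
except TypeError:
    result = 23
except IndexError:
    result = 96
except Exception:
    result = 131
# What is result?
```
96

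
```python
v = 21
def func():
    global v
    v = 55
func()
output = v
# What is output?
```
55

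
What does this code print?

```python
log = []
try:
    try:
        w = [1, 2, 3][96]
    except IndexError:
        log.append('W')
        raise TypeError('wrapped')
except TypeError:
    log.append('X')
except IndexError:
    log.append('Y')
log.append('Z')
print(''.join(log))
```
WXZ

TypeError raised and caught, original IndexError not re-raised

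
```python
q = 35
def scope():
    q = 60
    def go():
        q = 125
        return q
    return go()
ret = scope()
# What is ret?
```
125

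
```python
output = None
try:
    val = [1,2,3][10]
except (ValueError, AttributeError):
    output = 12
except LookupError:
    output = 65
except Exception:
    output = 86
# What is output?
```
65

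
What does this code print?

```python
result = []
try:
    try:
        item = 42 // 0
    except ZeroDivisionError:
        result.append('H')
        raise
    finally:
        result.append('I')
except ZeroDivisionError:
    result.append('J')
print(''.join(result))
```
HIJ

finally runs before re-raised exception propagates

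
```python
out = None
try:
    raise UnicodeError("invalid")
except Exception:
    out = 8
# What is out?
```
8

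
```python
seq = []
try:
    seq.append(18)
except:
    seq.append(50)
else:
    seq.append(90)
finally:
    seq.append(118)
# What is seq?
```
[18, 90, 118]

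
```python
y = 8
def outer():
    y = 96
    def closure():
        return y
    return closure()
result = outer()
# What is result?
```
96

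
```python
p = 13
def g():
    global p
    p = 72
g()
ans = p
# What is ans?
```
72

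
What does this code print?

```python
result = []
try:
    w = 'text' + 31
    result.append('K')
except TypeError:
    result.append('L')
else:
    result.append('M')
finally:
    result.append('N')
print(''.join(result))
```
LN

Exception: except runs, else skipped, finally runs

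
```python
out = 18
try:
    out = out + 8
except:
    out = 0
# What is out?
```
26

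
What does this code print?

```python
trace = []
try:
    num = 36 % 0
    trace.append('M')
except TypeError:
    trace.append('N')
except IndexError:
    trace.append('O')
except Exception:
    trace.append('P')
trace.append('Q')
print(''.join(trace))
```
PQ

ZeroDivisionError not specifically caught, falls to Exception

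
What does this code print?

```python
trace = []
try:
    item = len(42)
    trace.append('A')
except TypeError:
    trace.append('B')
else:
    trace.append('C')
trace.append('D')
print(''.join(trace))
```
BD

else block skipped when exception is caught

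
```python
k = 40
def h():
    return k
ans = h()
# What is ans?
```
40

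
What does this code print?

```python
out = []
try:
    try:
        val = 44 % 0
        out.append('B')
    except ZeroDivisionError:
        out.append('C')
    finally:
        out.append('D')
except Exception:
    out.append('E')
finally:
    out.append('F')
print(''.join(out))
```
CDF

Both finally blocks run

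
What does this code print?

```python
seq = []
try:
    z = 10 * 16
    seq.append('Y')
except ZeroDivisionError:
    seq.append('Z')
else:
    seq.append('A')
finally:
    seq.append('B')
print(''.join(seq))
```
YAB

else runs before finally when no exception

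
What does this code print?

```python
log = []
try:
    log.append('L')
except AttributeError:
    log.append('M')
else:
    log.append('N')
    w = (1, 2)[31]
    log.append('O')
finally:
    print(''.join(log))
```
LN

Try succeeds, else appends 'N', IndexError in else is uncaught, finally prints before exception propagates ('O' never appended)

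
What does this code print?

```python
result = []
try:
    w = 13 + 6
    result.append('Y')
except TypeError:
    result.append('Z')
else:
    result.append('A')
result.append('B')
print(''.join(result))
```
YAB

else block runs when no exception occurs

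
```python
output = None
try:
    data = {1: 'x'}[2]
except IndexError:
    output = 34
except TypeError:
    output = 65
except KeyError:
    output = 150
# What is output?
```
150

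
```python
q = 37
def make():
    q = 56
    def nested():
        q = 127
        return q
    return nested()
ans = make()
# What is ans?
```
127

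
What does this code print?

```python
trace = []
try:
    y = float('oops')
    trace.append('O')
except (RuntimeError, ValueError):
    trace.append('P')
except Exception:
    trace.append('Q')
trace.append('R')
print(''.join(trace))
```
PR

ValueError matches tuple containing it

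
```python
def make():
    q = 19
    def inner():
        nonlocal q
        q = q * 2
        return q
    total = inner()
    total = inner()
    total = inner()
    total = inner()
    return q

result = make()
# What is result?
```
304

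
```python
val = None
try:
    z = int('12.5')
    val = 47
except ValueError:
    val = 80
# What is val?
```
80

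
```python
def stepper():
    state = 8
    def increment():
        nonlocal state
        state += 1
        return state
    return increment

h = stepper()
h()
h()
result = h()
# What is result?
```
11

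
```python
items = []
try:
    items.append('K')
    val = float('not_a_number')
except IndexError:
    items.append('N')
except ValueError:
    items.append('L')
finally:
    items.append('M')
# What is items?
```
['K', 'L', 'M']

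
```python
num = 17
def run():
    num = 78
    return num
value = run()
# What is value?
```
78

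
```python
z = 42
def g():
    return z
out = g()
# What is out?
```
42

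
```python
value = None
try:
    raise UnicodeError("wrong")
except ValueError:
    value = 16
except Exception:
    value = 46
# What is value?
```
16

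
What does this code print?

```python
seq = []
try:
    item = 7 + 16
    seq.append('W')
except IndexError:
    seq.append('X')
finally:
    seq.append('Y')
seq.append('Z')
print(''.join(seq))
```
WYZ

finally runs after normal execution too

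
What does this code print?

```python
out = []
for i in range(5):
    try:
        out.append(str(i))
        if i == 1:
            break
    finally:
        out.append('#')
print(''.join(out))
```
0#1#

finally runs even when breaking out of loop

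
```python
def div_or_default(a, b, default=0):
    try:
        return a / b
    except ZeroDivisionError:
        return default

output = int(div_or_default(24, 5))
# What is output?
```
4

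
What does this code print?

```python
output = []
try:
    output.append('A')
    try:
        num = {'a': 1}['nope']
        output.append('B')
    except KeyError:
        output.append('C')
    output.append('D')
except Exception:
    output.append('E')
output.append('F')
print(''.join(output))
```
ACDF

Inner exception caught by inner handler, outer continues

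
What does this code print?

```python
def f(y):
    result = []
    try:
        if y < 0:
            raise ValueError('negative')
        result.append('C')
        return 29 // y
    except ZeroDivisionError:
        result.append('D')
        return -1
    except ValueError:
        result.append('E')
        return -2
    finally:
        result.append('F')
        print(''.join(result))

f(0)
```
CDF

y=0 causes ZeroDivisionError, caught, finally prints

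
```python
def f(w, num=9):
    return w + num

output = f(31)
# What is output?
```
40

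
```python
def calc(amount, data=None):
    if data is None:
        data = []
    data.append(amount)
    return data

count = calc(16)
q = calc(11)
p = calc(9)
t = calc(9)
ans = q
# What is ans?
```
[11]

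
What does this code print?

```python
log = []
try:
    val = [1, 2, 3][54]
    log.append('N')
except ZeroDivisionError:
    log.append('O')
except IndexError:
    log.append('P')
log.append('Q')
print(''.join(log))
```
PQ

IndexError is caught by its specific handler, not ZeroDivisionError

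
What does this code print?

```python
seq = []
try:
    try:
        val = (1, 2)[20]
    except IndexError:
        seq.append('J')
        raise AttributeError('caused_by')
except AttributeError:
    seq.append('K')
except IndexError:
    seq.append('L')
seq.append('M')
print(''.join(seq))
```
JKM

AttributeError raised and caught, original IndexError not re-raised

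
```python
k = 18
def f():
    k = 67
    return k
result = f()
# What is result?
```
67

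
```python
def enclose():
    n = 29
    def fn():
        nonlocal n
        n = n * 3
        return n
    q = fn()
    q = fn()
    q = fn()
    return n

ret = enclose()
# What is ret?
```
783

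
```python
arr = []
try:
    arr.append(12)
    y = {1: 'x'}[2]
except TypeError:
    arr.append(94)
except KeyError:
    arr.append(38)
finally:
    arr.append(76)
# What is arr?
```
[12, 38, 76]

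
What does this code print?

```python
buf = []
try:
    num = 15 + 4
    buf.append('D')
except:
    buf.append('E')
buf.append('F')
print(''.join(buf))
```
DF

No exception, try block completes normally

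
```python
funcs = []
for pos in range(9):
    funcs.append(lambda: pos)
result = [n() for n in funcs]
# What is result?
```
[8, 8, 8, 8, 8, 8, 8, 8, 8]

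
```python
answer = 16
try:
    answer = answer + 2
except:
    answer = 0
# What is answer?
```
18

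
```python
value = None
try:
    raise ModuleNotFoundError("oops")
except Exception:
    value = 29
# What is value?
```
29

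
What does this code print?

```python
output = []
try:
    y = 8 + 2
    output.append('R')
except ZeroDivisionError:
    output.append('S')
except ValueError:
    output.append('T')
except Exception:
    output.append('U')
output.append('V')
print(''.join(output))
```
RV

No exception, try block completes normally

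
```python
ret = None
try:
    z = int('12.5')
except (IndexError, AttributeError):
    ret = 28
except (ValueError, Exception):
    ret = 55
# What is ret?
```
55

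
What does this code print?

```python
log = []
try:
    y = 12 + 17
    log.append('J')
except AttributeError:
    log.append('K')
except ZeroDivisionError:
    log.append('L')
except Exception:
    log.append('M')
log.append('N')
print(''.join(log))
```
JN

No exception, try block completes normally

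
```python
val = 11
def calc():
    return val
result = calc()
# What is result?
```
11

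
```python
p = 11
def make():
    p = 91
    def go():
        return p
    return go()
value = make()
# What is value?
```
91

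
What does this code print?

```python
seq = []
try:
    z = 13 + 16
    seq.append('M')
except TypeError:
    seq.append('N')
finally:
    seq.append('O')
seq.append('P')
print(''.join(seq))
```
MOP

finally runs after normal execution too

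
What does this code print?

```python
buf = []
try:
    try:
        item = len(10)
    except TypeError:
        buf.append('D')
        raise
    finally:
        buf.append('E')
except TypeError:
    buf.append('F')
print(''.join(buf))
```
DEF

finally runs before re-raised exception propagates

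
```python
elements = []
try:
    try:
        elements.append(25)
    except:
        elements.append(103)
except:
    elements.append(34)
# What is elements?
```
[25]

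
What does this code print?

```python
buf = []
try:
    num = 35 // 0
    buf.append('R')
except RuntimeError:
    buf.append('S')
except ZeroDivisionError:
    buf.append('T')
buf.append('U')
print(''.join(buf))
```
TU

ZeroDivisionError is caught by its specific handler, not RuntimeError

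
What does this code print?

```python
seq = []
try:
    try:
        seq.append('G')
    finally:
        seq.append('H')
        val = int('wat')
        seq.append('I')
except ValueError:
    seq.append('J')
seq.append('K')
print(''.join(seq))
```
GHJK

Exception in inner finally caught by outer except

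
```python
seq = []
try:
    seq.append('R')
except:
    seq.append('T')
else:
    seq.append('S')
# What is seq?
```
['R', 'S']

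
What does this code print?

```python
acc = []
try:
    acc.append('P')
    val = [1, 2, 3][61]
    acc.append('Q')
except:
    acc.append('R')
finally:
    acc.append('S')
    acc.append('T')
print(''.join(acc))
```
PRST

Code before exception runs, then except, then all of finally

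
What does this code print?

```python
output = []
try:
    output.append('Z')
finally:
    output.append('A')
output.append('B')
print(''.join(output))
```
ZAB

try/finally without except, no exception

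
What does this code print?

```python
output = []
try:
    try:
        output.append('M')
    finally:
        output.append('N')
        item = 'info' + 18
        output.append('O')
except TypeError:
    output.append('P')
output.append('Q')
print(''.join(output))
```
MNPQ

Exception in inner finally caught by outer except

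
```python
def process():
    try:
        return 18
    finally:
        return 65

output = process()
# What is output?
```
65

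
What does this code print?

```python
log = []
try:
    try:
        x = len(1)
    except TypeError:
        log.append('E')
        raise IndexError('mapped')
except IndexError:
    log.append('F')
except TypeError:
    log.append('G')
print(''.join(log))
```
EF

New IndexError raised, caught by outer IndexError handler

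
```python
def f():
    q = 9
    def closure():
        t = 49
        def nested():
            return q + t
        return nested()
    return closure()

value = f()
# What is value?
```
58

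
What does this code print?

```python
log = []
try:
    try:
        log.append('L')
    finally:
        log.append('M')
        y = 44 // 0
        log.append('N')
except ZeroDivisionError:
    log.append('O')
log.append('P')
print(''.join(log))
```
LMOP

Exception in inner finally caught by outer except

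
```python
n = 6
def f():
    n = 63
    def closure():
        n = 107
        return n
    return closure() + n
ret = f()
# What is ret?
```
170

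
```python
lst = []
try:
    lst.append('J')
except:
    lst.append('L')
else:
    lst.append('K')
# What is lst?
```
['J', 'K']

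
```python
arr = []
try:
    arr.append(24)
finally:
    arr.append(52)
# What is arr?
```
[24, 52]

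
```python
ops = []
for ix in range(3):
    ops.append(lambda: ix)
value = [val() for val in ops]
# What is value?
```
[2, 2, 2]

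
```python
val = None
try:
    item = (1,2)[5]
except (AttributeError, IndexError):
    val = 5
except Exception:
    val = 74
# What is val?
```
5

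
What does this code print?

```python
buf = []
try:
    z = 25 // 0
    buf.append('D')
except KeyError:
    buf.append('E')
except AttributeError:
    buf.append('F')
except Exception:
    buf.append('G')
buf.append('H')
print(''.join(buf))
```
GH

ZeroDivisionError not specifically caught, falls to Exception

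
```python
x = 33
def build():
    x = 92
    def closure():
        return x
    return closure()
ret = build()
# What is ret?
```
92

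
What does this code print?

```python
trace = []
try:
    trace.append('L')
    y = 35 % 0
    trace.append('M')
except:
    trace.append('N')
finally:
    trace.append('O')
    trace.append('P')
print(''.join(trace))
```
LNOP

Code before exception runs, then except, then all of finally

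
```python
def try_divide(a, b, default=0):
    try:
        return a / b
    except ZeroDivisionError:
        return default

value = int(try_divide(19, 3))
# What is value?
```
6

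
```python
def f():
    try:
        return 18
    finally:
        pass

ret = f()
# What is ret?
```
18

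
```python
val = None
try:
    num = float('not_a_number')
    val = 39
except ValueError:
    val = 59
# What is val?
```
59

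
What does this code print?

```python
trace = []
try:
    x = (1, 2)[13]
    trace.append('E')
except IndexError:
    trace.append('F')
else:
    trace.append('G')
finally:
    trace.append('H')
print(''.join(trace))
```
FH

Exception: except runs, else skipped, finally runs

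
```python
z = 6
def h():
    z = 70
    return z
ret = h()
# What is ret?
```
70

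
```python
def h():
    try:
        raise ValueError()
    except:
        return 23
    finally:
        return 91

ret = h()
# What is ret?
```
91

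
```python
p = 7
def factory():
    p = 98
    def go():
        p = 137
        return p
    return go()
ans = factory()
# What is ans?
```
137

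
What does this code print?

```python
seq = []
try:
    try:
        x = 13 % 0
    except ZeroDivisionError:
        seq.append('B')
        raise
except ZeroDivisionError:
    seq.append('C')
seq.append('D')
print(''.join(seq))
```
BCD

raise without argument re-raises current exception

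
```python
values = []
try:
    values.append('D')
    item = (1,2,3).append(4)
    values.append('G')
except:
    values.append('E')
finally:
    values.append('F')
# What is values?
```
['D', 'E', 'F']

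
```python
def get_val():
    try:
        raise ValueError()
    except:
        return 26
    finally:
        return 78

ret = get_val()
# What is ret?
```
78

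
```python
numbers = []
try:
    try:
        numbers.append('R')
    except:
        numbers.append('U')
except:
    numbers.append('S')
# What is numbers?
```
['R']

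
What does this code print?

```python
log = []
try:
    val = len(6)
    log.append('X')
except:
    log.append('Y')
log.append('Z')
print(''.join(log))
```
YZ

Exception raised in try, caught by bare except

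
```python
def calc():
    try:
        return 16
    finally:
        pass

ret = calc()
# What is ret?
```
16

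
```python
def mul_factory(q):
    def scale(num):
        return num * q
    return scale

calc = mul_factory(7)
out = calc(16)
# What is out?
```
112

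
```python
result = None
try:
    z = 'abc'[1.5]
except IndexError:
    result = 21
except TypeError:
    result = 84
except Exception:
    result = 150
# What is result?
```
84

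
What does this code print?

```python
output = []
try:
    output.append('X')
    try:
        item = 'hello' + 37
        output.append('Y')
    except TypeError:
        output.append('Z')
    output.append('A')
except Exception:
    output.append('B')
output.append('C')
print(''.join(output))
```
XZAC

Inner exception caught by inner handler, outer continues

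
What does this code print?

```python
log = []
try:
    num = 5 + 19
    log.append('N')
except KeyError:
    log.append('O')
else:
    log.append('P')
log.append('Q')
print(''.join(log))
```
NPQ

else block runs when no exception occurs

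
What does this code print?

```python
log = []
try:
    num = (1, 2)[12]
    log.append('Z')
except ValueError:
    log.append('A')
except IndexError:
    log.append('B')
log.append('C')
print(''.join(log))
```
BC

IndexError is caught by its specific handler, not ValueError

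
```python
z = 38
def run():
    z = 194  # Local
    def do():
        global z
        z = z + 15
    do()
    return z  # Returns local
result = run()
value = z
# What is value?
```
53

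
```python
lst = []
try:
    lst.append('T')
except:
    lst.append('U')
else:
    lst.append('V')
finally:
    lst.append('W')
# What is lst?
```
['T', 'V', 'W']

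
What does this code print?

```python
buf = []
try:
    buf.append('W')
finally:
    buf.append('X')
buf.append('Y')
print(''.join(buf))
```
WXY

try/finally without except, no exception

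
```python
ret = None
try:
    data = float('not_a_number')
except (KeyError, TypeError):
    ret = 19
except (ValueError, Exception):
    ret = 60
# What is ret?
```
60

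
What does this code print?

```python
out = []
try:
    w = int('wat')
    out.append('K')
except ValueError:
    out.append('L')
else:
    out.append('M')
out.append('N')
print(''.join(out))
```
LN

else block skipped when exception is caught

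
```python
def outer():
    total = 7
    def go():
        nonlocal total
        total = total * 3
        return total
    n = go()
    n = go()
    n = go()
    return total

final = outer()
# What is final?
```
189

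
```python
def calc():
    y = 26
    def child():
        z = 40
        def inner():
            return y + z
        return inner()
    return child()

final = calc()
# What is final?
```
66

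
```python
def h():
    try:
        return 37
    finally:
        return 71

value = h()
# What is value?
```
71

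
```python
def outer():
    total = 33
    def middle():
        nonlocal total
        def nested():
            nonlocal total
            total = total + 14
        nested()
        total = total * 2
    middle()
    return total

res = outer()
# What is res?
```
94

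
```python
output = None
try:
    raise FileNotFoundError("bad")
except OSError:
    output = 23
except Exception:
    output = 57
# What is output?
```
23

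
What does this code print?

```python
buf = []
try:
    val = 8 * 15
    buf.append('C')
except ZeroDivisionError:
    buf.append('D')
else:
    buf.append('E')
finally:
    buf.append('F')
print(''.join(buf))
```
CEF

else runs before finally when no exception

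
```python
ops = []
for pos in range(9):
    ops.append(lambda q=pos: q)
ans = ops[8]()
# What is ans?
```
8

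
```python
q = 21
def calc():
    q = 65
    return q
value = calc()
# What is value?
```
65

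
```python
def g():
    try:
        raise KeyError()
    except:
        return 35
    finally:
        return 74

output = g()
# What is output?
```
74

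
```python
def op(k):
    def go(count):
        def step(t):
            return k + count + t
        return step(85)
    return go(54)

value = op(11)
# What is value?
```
150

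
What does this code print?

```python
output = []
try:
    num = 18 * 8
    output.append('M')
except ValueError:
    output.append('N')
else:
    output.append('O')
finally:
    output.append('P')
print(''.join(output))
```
MOP

else runs before finally when no exception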